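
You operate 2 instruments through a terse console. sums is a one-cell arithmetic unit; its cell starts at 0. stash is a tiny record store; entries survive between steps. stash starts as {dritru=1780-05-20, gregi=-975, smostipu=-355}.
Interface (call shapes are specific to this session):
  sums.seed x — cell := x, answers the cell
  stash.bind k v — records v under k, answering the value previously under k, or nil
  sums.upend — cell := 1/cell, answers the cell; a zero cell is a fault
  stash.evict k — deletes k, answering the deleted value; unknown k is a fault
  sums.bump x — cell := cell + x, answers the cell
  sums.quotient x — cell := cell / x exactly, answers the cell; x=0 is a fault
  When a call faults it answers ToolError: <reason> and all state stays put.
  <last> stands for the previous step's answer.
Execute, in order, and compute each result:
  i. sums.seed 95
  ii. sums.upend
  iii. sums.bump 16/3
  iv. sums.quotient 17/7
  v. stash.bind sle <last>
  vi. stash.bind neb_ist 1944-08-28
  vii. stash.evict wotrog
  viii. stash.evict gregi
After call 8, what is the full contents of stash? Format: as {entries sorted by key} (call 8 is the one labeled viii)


Answer: {dritru=1780-05-20, neb_ist=1944-08-28, sle=10661/4845, smostipu=-355}

Derivation:
Now I run sums.seed on x=95, and see 95.
I call sums.upend: 1/95.
I try sums.bump on x=16/3, giving 1523/285.
I run sums.quotient on x=17/7: 10661/4845.
I run stash.bind on k=sle, v=<last>: nil.
Now I run stash.bind on k=neb_ist, v=1944-08-28, which returns nil.
Using stash.evict on k=wotrog, yielding ToolError: no such key wotrog.
Using stash.evict on k=gregi, — result: -975.


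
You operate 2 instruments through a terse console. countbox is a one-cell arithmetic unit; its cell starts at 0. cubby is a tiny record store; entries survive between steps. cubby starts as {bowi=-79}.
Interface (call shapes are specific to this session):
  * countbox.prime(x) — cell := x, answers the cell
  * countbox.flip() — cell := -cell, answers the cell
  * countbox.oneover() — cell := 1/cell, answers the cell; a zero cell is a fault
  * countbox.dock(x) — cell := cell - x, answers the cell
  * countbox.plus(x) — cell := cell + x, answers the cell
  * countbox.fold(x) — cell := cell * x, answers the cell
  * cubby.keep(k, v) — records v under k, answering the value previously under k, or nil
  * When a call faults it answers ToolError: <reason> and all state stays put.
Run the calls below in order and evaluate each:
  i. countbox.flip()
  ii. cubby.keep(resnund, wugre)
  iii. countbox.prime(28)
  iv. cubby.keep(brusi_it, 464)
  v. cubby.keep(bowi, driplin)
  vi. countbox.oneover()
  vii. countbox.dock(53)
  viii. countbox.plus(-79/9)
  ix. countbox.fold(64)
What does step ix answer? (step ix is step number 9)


Answer: -248944/63

Derivation:
CALL countbox.flip[]
RET  0
CALL cubby.keep[k→resnund; v→wugre]
RET  nil
CALL countbox.prime[x→28]
RET  28
CALL cubby.keep[k→brusi_it; v→464]
RET  nil
CALL cubby.keep[k→bowi; v→driplin]
RET  -79
CALL countbox.oneover[]
RET  1/28
CALL countbox.dock[x→53]
RET  -1483/28
CALL countbox.plus[x→-79/9]
RET  -15559/252
CALL countbox.fold[x→64]
RET  -248944/63


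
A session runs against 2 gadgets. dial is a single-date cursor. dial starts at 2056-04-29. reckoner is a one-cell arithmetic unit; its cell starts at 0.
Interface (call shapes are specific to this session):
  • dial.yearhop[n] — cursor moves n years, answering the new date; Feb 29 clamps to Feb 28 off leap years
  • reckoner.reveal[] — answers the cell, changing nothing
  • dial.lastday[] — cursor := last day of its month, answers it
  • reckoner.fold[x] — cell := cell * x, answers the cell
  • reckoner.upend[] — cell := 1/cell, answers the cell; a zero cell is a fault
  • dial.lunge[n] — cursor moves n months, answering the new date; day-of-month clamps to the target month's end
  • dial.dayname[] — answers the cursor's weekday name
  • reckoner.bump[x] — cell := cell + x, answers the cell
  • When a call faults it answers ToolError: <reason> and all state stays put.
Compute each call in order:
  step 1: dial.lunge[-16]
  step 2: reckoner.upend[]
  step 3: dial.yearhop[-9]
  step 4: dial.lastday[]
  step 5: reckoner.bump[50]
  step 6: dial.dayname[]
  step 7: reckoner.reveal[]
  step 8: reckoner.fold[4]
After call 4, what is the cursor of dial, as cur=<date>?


Answer: cur=2045-12-31

Derivation:
;; 1. dial.lunge(n=-16) == 2054-12-29
;; 2. reckoner.upend() == ToolError: reciprocal of zero
;; 3. dial.yearhop(n=-9) == 2045-12-29
;; 4. dial.lastday() == 2045-12-31
;; 5. reckoner.bump(x=50) == 50
;; 6. dial.dayname() == Sunday
;; 7. reckoner.reveal() == 50
;; 8. reckoner.fold(x=4) == 200


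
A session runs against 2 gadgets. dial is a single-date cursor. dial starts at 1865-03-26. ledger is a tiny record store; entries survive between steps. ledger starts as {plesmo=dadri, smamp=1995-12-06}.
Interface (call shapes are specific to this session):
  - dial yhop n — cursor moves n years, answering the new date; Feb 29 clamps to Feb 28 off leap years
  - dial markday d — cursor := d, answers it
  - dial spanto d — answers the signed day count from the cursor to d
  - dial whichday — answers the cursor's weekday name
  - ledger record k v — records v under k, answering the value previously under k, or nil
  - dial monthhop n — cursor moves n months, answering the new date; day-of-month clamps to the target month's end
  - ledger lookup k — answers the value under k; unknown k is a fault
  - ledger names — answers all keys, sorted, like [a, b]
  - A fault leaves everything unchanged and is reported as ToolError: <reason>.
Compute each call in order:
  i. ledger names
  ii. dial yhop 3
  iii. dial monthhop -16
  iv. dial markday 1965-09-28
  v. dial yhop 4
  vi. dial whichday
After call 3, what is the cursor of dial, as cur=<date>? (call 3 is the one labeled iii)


Answer: cur=1866-11-26

Derivation:
% ledger names
[out] [plesmo, smamp]
% dial yhop n: 3
[out] 1868-03-26
% dial monthhop n: -16
[out] 1866-11-26
% dial markday d: 1965-09-28
[out] 1965-09-28
% dial yhop n: 4
[out] 1969-09-28
% dial whichday
[out] Sunday


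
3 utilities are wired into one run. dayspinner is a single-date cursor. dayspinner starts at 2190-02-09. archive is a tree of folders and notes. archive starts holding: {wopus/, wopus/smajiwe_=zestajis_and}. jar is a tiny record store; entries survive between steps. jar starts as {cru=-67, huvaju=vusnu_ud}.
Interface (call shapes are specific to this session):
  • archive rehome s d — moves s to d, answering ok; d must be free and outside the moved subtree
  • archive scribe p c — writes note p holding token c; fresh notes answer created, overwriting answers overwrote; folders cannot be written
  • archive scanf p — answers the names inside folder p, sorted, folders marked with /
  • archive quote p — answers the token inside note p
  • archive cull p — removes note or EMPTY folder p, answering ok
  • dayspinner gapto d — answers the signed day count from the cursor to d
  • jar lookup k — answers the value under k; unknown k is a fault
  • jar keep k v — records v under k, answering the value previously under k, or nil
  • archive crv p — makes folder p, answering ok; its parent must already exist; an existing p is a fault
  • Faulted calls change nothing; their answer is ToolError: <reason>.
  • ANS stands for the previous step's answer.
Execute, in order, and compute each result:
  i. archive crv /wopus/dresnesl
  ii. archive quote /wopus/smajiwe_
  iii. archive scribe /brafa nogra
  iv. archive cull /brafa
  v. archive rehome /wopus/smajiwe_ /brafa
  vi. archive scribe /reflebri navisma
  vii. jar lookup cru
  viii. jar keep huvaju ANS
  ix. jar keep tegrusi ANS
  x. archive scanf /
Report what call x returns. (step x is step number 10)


Answer: [brafa, reflebri, wopus/]

Derivation:
I run archive crv(p→/wopus/dresnesl), and see ok.
I use archive quote(p→/wopus/smajiwe_), which returns zestajis_and.
Using archive scribe(p→/brafa, c→nogra), and get created.
I run archive cull(p→/brafa), and get ok.
I try archive rehome(s→/wopus/smajiwe_, d→/brafa), → ok.
Next I call archive scribe(p→/reflebri, c→navisma), — result: created.
I invoke jar lookup(k→cru), yielding -67.
Using jar keep(k→huvaju, v→ANS), yielding vusnu_ud.
Calling jar keep(k→tegrusi, v→ANS), — result: nil.
I try archive scanf(p→/), and get [brafa, reflebri, wopus/].


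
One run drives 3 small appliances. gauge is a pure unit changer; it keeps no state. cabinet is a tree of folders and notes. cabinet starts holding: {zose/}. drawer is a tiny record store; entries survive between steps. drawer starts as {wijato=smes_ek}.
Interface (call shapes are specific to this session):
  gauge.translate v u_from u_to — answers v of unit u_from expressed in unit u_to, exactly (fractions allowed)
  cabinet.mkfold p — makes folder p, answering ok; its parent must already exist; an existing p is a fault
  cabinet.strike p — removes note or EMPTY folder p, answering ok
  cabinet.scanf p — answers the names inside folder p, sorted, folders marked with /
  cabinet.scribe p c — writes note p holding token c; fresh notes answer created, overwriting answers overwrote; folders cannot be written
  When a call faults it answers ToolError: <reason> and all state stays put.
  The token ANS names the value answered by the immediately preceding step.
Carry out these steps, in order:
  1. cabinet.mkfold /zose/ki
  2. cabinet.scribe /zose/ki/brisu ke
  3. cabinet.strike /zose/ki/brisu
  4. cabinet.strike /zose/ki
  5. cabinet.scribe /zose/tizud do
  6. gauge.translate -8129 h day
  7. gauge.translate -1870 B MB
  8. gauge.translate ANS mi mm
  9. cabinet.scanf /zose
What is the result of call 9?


Answer: [tizud]

Derivation:
% 1. cabinet.mkfold(/zose/ki) ~> ok
% 2. cabinet.scribe(/zose/ki/brisu, ke) ~> created
% 3. cabinet.strike(/zose/ki/brisu) ~> ok
% 4. cabinet.strike(/zose/ki) ~> ok
% 5. cabinet.scribe(/zose/tizud, do) ~> created
% 6. gauge.translate(-8129, h, day) ~> -8129/24
% 7. gauge.translate(-1870, B, MB) ~> -187/100000
% 8. gauge.translate(ANS, mi, mm) ~> -9404604/3125
% 9. cabinet.scanf(/zose) ~> [tizud]


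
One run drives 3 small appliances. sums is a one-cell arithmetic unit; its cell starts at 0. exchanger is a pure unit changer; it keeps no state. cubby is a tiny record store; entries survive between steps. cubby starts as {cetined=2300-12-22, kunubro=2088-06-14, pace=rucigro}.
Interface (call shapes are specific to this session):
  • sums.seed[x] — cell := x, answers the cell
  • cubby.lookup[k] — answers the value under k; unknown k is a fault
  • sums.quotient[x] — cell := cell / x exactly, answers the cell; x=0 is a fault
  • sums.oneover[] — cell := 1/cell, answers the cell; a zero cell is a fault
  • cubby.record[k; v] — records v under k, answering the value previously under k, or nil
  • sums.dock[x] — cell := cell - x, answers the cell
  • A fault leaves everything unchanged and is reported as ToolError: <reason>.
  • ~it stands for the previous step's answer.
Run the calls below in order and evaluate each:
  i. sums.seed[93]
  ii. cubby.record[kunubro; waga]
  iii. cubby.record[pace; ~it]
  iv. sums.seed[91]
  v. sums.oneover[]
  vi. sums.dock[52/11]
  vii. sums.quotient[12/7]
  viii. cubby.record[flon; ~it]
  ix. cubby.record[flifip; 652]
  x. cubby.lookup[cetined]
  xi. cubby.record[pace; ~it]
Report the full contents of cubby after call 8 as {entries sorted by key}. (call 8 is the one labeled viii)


// sums.seed(x='93') => 93
// cubby.record(k='kunubro', v='waga') => 2088-06-14
// cubby.record(k='pace', v='~it') => rucigro
// sums.seed(x='91') => 91
// sums.oneover() => 1/91
// sums.dock(x='52/11') => -4721/1001
// sums.quotient(x='12/7') => -4721/1716
// cubby.record(k='flon', v='~it') => nil
// cubby.record(k='flifip', v='652') => nil
// cubby.lookup(k='cetined') => 2300-12-22
// cubby.record(k='pace', v='~it') => 2088-06-14

Answer: {cetined=2300-12-22, flon=-4721/1716, kunubro=waga, pace=2088-06-14}


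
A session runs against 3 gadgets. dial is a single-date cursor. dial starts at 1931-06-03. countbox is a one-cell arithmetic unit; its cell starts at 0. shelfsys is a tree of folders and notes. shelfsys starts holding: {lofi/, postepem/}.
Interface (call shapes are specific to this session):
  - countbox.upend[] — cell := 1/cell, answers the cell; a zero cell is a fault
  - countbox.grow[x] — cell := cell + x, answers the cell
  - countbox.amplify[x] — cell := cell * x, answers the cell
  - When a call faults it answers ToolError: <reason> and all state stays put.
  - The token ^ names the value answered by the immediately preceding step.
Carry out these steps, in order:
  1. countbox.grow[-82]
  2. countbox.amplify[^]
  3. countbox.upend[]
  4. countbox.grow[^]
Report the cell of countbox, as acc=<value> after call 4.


I call grow passing x='-82', giving -82.
Using amplify passing x='^', — result: 6724.
Now I run upend(), and observe 1/6724.
Using grow passing x='^', and see 1/3362.

Answer: acc=1/3362


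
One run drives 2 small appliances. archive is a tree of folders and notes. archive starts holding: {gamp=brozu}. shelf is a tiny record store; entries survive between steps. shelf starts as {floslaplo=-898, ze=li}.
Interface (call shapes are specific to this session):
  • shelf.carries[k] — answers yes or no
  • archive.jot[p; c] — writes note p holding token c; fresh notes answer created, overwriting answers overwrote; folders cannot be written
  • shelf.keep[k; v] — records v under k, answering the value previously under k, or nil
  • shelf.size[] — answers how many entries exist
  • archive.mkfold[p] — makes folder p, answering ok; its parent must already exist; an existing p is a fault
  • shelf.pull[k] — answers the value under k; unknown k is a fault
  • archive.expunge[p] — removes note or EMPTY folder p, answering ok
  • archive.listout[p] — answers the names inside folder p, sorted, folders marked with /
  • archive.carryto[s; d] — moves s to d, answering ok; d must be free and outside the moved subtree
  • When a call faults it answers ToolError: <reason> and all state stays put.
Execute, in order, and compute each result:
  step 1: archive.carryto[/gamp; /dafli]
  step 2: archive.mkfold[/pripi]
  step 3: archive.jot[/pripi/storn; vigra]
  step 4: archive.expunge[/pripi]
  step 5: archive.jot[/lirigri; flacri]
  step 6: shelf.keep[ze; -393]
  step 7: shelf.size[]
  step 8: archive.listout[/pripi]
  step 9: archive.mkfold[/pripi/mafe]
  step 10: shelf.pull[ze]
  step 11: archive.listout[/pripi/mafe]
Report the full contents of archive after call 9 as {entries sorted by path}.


Calling carryto passing /gamp, /dafli, yielding ok.
Calling mkfold passing /pripi, giving ok.
Calling jot passing /pripi/storn, vigra, → created.
I call expunge passing /pripi, — result: ToolError: not empty.
I call jot passing /lirigri, flacri, giving created.
Calling keep passing ze, -393, — result: li.
I use size, — result: 2.
I try listout passing /pripi, and get [storn].
Now I run mkfold passing /pripi/mafe, yielding ok.
Using pull passing ze, and observe -393.
Using listout passing /pripi/mafe, and get [].

Answer: {dafli=brozu, lirigri=flacri, pripi/, pripi/mafe/, pripi/storn=vigra}


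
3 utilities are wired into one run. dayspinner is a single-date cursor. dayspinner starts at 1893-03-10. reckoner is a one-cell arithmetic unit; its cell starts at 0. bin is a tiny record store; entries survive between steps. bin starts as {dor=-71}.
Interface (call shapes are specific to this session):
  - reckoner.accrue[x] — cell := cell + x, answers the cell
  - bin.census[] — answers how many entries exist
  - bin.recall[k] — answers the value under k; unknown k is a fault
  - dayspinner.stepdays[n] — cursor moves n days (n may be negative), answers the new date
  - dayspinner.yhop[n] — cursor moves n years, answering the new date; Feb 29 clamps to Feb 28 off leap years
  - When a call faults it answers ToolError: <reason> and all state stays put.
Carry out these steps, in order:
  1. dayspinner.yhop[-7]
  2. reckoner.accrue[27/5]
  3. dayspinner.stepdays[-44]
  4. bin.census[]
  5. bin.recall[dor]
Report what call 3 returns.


Answer: 1886-01-25

Derivation:
Do: yhop[n='-7']
See: 1886-03-10
Do: accrue[x='27/5']
See: 27/5
Do: stepdays[n='-44']
See: 1886-01-25
Do: census[]
See: 1
Do: recall[k='dor']
See: -71


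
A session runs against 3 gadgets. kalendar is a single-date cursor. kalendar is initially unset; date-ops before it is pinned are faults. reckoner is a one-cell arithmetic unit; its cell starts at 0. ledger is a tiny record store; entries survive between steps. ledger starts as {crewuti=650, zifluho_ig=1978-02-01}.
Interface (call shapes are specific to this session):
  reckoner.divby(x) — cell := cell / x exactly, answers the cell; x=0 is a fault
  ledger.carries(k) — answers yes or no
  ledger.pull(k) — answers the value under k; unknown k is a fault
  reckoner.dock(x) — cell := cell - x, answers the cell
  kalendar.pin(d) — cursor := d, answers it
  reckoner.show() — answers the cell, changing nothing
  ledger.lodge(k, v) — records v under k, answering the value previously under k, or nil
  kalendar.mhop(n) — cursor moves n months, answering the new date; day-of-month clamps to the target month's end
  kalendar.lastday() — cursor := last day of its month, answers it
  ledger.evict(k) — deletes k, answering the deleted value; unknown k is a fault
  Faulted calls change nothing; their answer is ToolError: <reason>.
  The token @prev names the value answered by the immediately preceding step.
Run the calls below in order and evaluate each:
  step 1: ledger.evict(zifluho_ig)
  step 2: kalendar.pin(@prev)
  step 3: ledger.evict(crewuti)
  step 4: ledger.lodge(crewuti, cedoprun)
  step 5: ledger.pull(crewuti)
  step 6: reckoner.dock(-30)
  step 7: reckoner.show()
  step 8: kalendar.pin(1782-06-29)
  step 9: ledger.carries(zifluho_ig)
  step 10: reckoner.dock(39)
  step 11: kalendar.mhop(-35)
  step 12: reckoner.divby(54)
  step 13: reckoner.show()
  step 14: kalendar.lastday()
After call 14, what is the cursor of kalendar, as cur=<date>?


Answer: cur=1779-07-31

Derivation:
> ledger.evict zifluho_ig
:: 1978-02-01
> kalendar.pin @prev
:: 1978-02-01
> ledger.evict crewuti
:: 650
> ledger.lodge crewuti cedoprun
:: nil
> ledger.pull crewuti
:: cedoprun
> reckoner.dock -30
:: 30
> reckoner.show
:: 30
> kalendar.pin 1782-06-29
:: 1782-06-29
> ledger.carries zifluho_ig
:: no
> reckoner.dock 39
:: -9
> kalendar.mhop -35
:: 1779-07-29
> reckoner.divby 54
:: -1/6
> reckoner.show
:: -1/6
> kalendar.lastday
:: 1779-07-31


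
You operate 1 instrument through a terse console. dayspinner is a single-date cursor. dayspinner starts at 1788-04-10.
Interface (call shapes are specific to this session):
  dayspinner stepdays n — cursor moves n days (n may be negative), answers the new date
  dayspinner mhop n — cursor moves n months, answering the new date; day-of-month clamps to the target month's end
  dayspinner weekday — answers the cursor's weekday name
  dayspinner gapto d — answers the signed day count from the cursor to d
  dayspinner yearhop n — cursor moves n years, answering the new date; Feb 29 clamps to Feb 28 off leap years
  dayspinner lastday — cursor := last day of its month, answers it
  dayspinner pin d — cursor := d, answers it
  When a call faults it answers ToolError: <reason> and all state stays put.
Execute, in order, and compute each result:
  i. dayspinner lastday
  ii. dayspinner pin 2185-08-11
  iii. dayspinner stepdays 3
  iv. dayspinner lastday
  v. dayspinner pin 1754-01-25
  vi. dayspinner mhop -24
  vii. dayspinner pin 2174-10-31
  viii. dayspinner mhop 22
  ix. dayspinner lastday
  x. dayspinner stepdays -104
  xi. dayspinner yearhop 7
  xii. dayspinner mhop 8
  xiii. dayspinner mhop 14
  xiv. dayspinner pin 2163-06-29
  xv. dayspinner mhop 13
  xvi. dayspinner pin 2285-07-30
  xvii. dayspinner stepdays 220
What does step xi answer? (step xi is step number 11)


% dayspinner lastday
:: 1788-04-30
% dayspinner pin d=2185-08-11
:: 2185-08-11
% dayspinner stepdays n=3
:: 2185-08-14
% dayspinner lastday
:: 2185-08-31
% dayspinner pin d=1754-01-25
:: 1754-01-25
% dayspinner mhop n=-24
:: 1752-01-25
% dayspinner pin d=2174-10-31
:: 2174-10-31
% dayspinner mhop n=22
:: 2176-08-31
% dayspinner lastday
:: 2176-08-31
% dayspinner stepdays n=-104
:: 2176-05-19
% dayspinner yearhop n=7
:: 2183-05-19
% dayspinner mhop n=8
:: 2184-01-19
% dayspinner mhop n=14
:: 2185-03-19
% dayspinner pin d=2163-06-29
:: 2163-06-29
% dayspinner mhop n=13
:: 2164-07-29
% dayspinner pin d=2285-07-30
:: 2285-07-30
% dayspinner stepdays n=220
:: 2286-03-07

Answer: 2183-05-19


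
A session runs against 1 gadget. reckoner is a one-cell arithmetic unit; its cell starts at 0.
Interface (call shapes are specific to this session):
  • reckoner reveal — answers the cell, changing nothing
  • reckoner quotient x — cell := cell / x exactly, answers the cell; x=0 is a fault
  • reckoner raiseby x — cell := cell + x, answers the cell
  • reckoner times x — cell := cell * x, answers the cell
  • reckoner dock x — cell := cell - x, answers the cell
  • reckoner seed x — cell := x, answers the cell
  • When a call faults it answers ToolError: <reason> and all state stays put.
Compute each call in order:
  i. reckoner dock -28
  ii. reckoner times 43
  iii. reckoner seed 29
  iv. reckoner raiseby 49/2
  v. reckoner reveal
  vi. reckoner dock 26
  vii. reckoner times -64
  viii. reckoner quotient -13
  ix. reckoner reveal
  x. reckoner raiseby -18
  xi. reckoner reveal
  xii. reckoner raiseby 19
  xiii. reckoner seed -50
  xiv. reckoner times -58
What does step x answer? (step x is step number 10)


Now I run reckoner dock(-28), and get 28.
Now I run reckoner times(43), and get 1204.
Using reckoner seed(29), and get 29.
Now I run reckoner raiseby(49/2), — result: 107/2.
I use reckoner reveal(), and see 107/2.
Using reckoner dock(26), → 55/2.
Now I run reckoner times(-64), yielding -1760.
I try reckoner quotient(-13), → 1760/13.
Using reckoner reveal, and observe 1760/13.
Now I run reckoner raiseby(-18), giving 1526/13.
I run reckoner reveal(), which returns 1526/13.
I call reckoner raiseby(19), and see 1773/13.
I run reckoner seed(-50), giving -50.
Now I run reckoner times(-58): 2900.

Answer: 1526/13


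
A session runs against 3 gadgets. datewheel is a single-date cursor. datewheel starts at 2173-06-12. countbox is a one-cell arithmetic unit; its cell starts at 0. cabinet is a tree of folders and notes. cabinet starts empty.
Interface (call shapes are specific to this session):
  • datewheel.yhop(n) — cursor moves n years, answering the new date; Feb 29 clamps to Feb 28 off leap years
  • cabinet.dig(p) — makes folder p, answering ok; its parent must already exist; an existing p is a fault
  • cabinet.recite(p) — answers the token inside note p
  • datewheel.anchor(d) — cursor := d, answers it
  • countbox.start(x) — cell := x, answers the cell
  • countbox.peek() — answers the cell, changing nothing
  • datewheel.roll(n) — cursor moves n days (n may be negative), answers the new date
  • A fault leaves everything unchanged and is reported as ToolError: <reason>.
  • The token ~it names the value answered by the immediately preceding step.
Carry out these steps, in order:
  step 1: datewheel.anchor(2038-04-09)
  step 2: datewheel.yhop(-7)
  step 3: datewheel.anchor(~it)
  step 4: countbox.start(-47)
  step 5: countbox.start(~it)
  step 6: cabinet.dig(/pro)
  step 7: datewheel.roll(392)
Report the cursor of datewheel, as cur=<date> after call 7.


CALL anchor[d: 2038-04-09]
RET  2038-04-09
CALL yhop[n: -7]
RET  2031-04-09
CALL anchor[d: ~it]
RET  2031-04-09
CALL start[x: -47]
RET  -47
CALL start[x: ~it]
RET  -47
CALL dig[p: /pro]
RET  ok
CALL roll[n: 392]
RET  2032-05-05

Answer: cur=2032-05-05


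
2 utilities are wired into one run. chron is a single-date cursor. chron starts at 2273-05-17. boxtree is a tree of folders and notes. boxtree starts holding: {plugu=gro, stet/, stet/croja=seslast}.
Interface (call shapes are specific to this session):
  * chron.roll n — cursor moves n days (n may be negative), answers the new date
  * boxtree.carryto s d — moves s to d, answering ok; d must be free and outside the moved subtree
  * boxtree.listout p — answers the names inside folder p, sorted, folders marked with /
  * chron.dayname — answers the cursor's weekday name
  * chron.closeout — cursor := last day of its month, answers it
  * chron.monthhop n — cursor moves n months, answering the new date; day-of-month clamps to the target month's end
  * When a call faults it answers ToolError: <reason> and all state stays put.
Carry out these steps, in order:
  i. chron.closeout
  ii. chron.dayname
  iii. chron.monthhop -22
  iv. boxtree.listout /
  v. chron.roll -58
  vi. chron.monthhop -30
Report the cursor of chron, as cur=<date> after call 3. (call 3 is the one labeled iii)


I run closeout(), which returns 2273-05-31.
I call dayname, giving Saturday.
Using monthhop on n=-22, which returns 2271-07-31.
I call listout on p=/, which returns [plugu, stet/].
Then roll on n=-58, yielding 2271-06-03.
Then monthhop on n=-30, and observe 2268-12-03.

Answer: cur=2271-07-31


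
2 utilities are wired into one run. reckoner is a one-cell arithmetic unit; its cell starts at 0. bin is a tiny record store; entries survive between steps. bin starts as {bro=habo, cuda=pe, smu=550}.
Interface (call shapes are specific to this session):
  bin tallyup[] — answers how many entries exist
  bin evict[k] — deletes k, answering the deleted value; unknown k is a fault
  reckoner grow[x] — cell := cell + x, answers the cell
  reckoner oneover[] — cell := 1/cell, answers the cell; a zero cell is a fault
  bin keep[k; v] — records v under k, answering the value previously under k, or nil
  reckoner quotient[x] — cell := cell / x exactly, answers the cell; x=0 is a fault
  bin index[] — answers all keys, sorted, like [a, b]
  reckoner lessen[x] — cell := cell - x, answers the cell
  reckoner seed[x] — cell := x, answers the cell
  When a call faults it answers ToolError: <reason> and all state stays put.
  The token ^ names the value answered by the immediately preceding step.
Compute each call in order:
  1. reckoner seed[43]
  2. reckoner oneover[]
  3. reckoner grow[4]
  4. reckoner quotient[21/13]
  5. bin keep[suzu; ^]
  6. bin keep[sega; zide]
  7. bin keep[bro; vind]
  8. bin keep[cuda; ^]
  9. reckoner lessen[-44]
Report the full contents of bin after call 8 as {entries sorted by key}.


Answer: {bro=vind, cuda=habo, sega=zide, smu=550, suzu=2249/903}

Derivation:
I call reckoner seed on x: 43, and observe 43.
I use reckoner oneover(), and observe 1/43.
Next I call reckoner grow on x: 4, yielding 173/43.
Then reckoner quotient on x: 21/13: 2249/903.
Next I call bin keep on k: suzu, v: ^, which returns nil.
Next I call bin keep on k: sega, v: zide, — result: nil.
I invoke bin keep on k: bro, v: vind, giving habo.
Next I call bin keep on k: cuda, v: ^, and observe pe.
Calling reckoner lessen on x: -44, yielding 41981/903.


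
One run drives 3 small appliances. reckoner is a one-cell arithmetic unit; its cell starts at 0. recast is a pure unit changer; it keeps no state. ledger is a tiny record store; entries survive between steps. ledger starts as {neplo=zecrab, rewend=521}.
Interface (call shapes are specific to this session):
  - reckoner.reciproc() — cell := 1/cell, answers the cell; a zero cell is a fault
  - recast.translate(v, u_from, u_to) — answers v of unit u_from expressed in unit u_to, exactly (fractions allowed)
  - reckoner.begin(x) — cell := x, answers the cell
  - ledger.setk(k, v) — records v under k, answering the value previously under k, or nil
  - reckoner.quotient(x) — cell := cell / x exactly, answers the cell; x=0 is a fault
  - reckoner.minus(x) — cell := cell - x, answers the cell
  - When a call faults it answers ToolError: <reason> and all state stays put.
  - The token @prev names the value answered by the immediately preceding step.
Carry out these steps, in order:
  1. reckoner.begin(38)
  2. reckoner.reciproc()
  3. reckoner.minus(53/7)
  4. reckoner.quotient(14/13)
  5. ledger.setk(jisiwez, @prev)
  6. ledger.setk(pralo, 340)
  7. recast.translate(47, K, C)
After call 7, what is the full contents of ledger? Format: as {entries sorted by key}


Answer: {jisiwez=-26091/3724, neplo=zecrab, pralo=340, rewend=521}

Derivation:
% reckoner.begin x=38
[out] 38
% reckoner.reciproc
[out] 1/38
% reckoner.minus x=53/7
[out] -2007/266
% reckoner.quotient x=14/13
[out] -26091/3724
% ledger.setk k=jisiwez v=@prev
[out] nil
% ledger.setk k=pralo v=340
[out] nil
% recast.translate v=47 u_from=K u_to=C
[out] -4523/20


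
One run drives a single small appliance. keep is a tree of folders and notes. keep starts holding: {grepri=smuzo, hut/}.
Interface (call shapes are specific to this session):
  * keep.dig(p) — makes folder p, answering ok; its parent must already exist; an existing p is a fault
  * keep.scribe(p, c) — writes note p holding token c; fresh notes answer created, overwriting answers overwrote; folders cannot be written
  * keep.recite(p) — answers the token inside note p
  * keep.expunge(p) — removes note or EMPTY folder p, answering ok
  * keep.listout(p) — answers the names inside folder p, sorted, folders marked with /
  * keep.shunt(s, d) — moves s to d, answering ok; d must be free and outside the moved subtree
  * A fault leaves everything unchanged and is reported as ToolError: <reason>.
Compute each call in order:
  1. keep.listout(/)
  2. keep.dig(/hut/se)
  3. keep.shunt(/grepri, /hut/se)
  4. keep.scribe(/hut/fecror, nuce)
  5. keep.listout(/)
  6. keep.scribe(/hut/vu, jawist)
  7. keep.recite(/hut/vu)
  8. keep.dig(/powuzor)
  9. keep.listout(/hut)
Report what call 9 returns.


Answer: [fecror, se/, vu]

Derivation:
→ keep.listout(p→/)
← [grepri, hut/]
→ keep.dig(p→/hut/se)
← ok
→ keep.shunt(s→/grepri, d→/hut/se)
← ToolError: exists
→ keep.scribe(p→/hut/fecror, c→nuce)
← created
→ keep.listout(p→/)
← [grepri, hut/]
→ keep.scribe(p→/hut/vu, c→jawist)
← created
→ keep.recite(p→/hut/vu)
← jawist
→ keep.dig(p→/powuzor)
← ok
→ keep.listout(p→/hut)
← [fecror, se/, vu]


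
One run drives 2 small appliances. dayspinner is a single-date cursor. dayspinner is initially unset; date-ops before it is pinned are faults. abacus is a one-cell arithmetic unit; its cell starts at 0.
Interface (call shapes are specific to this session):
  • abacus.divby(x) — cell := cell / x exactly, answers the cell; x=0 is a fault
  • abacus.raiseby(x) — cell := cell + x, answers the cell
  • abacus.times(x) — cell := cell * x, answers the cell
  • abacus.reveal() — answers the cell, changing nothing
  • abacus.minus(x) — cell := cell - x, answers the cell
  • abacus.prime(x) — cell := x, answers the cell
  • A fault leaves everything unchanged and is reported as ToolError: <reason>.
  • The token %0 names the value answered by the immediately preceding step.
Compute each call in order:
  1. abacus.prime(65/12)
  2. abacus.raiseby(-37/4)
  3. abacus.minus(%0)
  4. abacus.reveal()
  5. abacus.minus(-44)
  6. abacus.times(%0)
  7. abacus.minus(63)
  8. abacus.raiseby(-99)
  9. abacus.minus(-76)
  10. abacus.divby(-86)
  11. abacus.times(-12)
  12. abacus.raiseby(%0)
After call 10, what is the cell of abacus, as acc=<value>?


Answer: acc=-925/43

Derivation:
Act: abacus.prime[x=65/12]
Obs: 65/12
Act: abacus.raiseby[x=-37/4]
Obs: -23/6
Act: abacus.minus[x=%0]
Obs: 0
Act: abacus.reveal[]
Obs: 0
Act: abacus.minus[x=-44]
Obs: 44
Act: abacus.times[x=%0]
Obs: 1936
Act: abacus.minus[x=63]
Obs: 1873
Act: abacus.raiseby[x=-99]
Obs: 1774
Act: abacus.minus[x=-76]
Obs: 1850
Act: abacus.divby[x=-86]
Obs: -925/43
Act: abacus.times[x=-12]
Obs: 11100/43
Act: abacus.raiseby[x=%0]
Obs: 22200/43


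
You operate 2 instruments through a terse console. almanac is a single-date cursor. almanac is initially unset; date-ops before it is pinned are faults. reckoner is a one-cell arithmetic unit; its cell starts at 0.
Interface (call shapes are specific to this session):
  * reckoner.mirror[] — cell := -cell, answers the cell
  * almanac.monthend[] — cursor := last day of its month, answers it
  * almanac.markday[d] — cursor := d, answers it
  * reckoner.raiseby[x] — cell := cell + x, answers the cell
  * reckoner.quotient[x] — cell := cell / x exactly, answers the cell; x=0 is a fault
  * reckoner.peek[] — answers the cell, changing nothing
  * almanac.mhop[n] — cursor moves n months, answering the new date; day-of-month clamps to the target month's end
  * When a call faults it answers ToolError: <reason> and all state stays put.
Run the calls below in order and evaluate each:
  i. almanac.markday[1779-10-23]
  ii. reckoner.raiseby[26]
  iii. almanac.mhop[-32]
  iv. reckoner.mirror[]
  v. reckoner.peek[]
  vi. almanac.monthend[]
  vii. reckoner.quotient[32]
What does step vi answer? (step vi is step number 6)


I use markday using d=1779-10-23, and observe 1779-10-23.
Then raiseby using x=26, — result: 26.
I use mhop using n=-32, → 1777-02-23.
Then mirror(), → -26.
Now I run peek, and see -26.
Now I run monthend(), → 1777-02-28.
I use quotient using x=32, and see -13/16.

Answer: 1777-02-28


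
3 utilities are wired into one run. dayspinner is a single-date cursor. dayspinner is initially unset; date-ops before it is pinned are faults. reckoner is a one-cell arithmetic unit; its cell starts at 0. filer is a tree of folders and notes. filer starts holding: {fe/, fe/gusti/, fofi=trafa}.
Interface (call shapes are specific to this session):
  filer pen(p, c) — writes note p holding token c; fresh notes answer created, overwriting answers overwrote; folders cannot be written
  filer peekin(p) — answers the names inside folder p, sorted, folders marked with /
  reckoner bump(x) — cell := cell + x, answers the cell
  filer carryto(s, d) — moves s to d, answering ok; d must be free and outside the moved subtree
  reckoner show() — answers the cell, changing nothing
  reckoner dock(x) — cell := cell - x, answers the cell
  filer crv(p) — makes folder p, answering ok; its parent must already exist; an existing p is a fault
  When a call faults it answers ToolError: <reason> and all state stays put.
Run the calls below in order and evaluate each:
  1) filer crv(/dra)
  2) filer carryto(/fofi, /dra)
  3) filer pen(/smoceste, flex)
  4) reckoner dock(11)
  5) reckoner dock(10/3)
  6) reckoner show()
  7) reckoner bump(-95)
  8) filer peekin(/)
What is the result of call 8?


Answer: [dra/, fe/, fofi, smoceste]

Derivation:
# 1. filer crv(p=/dra) == ok
# 2. filer carryto(s=/fofi, d=/dra) == ToolError: exists
# 3. filer pen(p=/smoceste, c=flex) == created
# 4. reckoner dock(x=11) == -11
# 5. reckoner dock(x=10/3) == -43/3
# 6. reckoner show() == -43/3
# 7. reckoner bump(x=-95) == -328/3
# 8. filer peekin(p=/) == [dra/, fe/, fofi, smoceste]


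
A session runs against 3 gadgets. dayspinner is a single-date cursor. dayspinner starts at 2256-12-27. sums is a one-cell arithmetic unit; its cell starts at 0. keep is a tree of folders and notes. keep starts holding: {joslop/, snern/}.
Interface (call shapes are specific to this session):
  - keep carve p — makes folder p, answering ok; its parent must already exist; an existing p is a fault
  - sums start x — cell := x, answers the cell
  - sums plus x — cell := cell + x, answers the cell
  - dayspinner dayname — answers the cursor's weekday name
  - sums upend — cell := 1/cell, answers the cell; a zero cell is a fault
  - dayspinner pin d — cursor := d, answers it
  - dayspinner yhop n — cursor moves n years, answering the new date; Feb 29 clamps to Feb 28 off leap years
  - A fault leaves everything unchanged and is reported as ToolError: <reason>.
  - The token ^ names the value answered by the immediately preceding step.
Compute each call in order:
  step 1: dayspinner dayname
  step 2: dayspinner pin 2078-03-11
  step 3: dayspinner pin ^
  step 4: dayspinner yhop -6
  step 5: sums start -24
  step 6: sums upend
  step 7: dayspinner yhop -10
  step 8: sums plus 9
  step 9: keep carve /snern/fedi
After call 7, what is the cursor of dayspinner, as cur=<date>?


-> dayspinner dayname()
<- Saturday
-> dayspinner pin(2078-03-11)
<- 2078-03-11
-> dayspinner pin(^)
<- 2078-03-11
-> dayspinner yhop(-6)
<- 2072-03-11
-> sums start(-24)
<- -24
-> sums upend()
<- -1/24
-> dayspinner yhop(-10)
<- 2062-03-11
-> sums plus(9)
<- 215/24
-> keep carve(/snern/fedi)
<- ok

Answer: cur=2062-03-11


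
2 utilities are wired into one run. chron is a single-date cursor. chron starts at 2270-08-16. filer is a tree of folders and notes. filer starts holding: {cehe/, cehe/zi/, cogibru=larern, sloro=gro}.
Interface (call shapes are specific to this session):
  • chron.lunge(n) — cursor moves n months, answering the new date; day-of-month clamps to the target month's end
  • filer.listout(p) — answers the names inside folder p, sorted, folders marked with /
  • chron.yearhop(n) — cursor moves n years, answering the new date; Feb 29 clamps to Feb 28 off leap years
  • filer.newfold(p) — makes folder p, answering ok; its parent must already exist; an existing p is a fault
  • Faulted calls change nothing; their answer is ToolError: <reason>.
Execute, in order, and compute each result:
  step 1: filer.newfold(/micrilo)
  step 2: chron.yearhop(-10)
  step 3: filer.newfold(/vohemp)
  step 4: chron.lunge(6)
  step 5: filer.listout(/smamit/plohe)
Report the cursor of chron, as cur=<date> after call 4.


% filer.newfold(p='/micrilo') ~> ok
% chron.yearhop(n='-10') ~> 2260-08-16
% filer.newfold(p='/vohemp') ~> ok
% chron.lunge(n='6') ~> 2261-02-16
% filer.listout(p='/smamit/plohe') ~> ToolError: not found

Answer: cur=2261-02-16


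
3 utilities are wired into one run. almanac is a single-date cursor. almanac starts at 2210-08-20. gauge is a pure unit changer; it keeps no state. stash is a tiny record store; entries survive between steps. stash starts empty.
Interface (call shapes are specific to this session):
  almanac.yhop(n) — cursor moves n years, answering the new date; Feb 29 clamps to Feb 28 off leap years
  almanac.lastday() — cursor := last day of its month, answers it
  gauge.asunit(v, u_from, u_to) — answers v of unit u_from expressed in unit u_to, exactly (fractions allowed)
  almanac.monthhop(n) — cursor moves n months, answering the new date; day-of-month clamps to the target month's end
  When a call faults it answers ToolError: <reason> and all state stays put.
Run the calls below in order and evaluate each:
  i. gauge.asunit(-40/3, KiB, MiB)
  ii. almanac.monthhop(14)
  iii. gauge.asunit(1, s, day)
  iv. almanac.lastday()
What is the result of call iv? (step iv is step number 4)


Answer: 2211-10-31

Derivation:
Using gauge.asunit on -40/3, KiB, MiB: -5/384.
Now I run almanac.monthhop on 14, giving 2211-10-20.
I try gauge.asunit on 1, s, day: 1/86400.
I invoke almanac.lastday(), giving 2211-10-31.


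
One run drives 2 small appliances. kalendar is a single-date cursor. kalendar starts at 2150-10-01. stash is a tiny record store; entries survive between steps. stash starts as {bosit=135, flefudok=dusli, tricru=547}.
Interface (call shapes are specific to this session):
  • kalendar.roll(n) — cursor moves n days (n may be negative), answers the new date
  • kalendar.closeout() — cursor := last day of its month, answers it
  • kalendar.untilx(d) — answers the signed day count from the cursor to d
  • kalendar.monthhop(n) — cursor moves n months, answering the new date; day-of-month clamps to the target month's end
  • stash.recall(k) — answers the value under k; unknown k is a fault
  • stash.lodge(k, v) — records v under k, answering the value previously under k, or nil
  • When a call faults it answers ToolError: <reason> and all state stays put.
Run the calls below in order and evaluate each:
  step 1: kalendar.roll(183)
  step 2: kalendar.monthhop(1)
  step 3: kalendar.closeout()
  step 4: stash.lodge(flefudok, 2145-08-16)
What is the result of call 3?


Answer: 2151-05-31

Derivation:
I call kalendar.roll passing n=183, — result: 2151-04-02.
Using kalendar.monthhop passing n=1, which returns 2151-05-02.
Using kalendar.closeout, yielding 2151-05-31.
Next I call stash.lodge passing k=flefudok, v=2145-08-16, and get dusli.
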